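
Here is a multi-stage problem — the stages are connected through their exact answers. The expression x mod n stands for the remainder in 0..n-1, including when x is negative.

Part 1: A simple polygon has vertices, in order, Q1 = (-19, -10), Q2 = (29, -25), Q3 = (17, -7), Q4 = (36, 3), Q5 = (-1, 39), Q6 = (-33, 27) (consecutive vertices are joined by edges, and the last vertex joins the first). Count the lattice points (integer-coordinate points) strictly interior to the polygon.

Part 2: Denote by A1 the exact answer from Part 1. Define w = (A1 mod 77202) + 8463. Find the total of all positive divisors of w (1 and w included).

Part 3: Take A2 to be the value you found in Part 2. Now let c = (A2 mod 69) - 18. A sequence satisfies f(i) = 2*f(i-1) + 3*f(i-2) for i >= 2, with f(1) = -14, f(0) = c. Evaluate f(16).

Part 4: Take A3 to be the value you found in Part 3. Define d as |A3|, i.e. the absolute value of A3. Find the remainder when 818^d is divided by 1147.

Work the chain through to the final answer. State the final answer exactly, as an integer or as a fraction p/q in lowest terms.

781

Part 1: cross terms: (-19*-25 - 29*-10)=765, (29*-7 - 17*-25)=222, (17*3 - 36*-7)=303, (36*39 - -1*3)=1407, (-1*27 - -33*39)=1260, (-33*-10 - -19*27)=843; twice the area = |4800| = 4800; area = 2400; boundary points = 3 + 6 + 1 + 1 + 4 + 1 = 16; strictly interior points = area - boundary/2 + 1 = 2393; answer 2393
Part 2: A1 = 2393; w = 10856; 10856 = 2^3 * 23 * 59; sigma = (1 + 2 + 4 + 8) * (1 + 23) * (1 + 59) = 15 * 24 * 60 = 21600; answer 21600
Part 3: A2 = 21600; c = -15; f(2) = 2*(-14) + 3*(-15) = -73; iterating: f(2)=-73, f(3)=-188, f(4)=-595, f(5)=-1754, f(6)=-5293, f(7)=-15848, f(8)=-47575, f(9)=-142694, f(10)=-428113, f(11)=-1284308, f(12)=-3852955, f(13)=-11558834, f(14)=-34676533, f(15)=-104029568, f(16)=-312088735; answer -312088735
Part 4: A3 = -312088735; d = 312088735; squarings mod 1147: 818^1=818, 818^2=423, 818^4=1144, 818^8=9, 818^16=81, 818^32=826, 818^64=958, 818^128=164, 818^256=515, 818^512=268, 818^1024=710, 818^2048=567, 818^4096=329, 818^8192=423, 818^16384=1144, 818^32768=9, 818^65536=81, 818^131072=826, 818^262144=958, 818^524288=164, 818^1048576=515, 818^2097152=268, 818^4194304=710, 818^8388608=567, 818^16777216=329, 818^33554432=423, 818^67108864=1144, 818^134217728=9, 818^268435456=81; 818^312088735 = 818^1 * 818^2 * 818^4 * 818^8 * 818^16 * 818^128 * 818^2048 * 818^4096 * 818^131072 * 818^524288 * 818^1048576 * 818^8388608 * 818^33554432 * 818^268435456 = 781 (mod 1147); answer 781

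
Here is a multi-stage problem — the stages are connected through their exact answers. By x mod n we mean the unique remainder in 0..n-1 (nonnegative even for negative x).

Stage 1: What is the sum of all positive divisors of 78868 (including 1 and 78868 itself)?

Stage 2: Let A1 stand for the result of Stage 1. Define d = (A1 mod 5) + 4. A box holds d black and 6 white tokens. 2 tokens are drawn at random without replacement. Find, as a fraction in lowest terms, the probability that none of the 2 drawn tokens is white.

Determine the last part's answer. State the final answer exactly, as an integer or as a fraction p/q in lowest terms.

2/11

Stage 1: 78868 = 2^2 * 19717; sigma = (1 + 2 + 4) * (1 + 19717) = 7 * 19718 = 138026; answer 138026
Stage 2: A1 = 138026; d = 5; total draws C(11,2) = 55; favorable C(5,2) = 10; P = 2/11; answer 2/11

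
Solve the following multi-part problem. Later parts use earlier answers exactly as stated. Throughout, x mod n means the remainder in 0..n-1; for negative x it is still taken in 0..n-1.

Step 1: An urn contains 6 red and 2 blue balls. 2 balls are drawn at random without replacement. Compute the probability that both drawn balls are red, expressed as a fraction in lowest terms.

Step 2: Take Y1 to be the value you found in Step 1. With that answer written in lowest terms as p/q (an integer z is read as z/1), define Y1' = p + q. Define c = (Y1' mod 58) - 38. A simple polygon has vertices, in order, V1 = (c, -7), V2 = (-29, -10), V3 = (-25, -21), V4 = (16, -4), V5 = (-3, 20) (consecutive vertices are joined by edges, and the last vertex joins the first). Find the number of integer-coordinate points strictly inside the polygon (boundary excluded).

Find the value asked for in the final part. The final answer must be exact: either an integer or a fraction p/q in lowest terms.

384

Step 1: total draws C(8,2) = 28; favorable C(6,2) = 15; P = 15/28; answer 15/28
Step 2: Y1 = 15/28; threaded value p + q = 43; c = 5; cross terms: (5*-10 - -29*-7)=-253, (-29*-21 - -25*-10)=359, (-25*-4 - 16*-21)=436, (16*20 - -3*-4)=308, (-3*-7 - 5*20)=-79; twice the area = |771| = 771; area = 771/2; boundary points = 1 + 1 + 1 + 1 + 1 = 5; strictly interior points = area - boundary/2 + 1 = 384; answer 384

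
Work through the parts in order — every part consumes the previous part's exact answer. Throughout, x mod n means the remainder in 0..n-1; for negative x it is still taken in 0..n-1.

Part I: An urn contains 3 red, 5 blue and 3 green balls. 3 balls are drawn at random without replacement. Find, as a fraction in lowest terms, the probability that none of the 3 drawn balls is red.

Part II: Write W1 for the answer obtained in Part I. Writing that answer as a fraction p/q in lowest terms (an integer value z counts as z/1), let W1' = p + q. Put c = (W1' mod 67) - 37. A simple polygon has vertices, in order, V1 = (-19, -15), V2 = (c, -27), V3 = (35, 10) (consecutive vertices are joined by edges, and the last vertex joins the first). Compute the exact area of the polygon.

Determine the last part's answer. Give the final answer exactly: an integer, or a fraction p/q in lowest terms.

349

Part I: total draws C(11,3) = 165; favorable C(8,3) = 56; P = 56/165; answer 56/165
Part II: W1 = 56/165; threaded value p + q = 221; c = -17; cross terms: (-19*-27 - -17*-15)=258, (-17*10 - 35*-27)=775, (35*-15 - -19*10)=-335; twice the area = |698| = 698; area = 349; answer 349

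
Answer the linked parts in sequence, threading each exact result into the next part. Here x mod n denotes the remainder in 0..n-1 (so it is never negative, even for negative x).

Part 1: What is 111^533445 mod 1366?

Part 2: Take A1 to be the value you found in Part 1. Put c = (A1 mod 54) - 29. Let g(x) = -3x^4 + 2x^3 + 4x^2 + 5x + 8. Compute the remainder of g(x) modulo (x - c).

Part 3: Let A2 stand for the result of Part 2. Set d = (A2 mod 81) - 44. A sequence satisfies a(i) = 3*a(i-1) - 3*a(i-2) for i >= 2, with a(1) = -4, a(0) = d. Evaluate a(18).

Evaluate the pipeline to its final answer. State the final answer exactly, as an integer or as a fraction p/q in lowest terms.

826686

Part 1: squarings mod 1366: 111^1=111, 111^2=27, 111^4=729, 111^8=67, 111^16=391, 111^32=1255, 111^64=27, 111^128=729, 111^256=67, 111^512=391, 111^1024=1255, 111^2048=27, 111^4096=729, 111^8192=67, 111^16384=391, 111^32768=1255, 111^65536=27, 111^131072=729, 111^262144=67, 111^524288=391; 111^533445 = 111^1 * 111^4 * 111^64 * 111^128 * 111^256 * 111^512 * 111^8192 * 111^524288 = 433 (mod 1366); answer 433
Part 2: A1 = 433; c = -28; remainder = value at the root: -3*(-28)^4 + 2*(-28)^3 + 4*(-28)^2 + 5*(-28)^1 + 8 = (-1843968) + (-43904) + (3136) + (-140) + (8) = -1884868; answer -1884868
Part 3: A2 = -1884868; d = -42; a(2) = 3*(-4) - 3*(-42) = 114; iterating: a(2)=114, a(3)=354, a(4)=720, a(5)=1098, a(6)=1134, a(7)=108, a(8)=-3078, a(9)=-9558, a(10)=-19440, a(11)=-29646, a(12)=-30618, a(13)=-2916, a(14)=83106, a(15)=258066, a(16)=524880, a(17)=800442, a(18)=826686; answer 826686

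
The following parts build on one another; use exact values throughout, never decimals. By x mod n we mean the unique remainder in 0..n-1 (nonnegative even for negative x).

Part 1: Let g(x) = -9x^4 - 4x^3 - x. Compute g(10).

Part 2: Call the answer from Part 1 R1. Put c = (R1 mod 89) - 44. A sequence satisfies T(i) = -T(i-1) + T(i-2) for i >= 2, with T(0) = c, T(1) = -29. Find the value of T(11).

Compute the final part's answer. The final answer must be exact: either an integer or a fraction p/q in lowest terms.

Part 1: -9*(10)^4 - 4*(10)^3 - 1*(10)^1 = (-90000) + (-4000) + (-10) = -94010; answer -94010
Part 2: R1 = -94010; c = 19; T(2) = -1*(-29) + 1*(19) = 48; iterating: T(2)=48, T(3)=-77, T(4)=125, T(5)=-202, T(6)=327, T(7)=-529, T(8)=856, T(9)=-1385, T(10)=2241, T(11)=-3626; answer -3626

-3626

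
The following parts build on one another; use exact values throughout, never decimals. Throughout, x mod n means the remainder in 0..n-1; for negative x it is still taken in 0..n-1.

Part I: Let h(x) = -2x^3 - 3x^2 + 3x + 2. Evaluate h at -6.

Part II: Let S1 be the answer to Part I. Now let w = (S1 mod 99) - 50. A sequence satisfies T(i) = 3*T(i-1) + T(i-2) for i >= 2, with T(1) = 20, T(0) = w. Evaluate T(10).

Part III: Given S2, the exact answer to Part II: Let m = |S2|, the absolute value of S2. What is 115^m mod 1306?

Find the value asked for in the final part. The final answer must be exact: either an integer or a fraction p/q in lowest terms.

1037

Part I: -2*(-6)^3 - 3*(-6)^2 + 3*(-6)^1 + 2 = (432) + (-108) + (-18) + (2) = 308; answer 308
Part II: S1 = 308; w = -39; T(2) = 3*(20) + 1*(-39) = 21; iterating: T(2)=21, T(3)=83, T(4)=270, T(5)=893, T(6)=2949, T(7)=9740, T(8)=32169, T(9)=106247, T(10)=350910; answer 350910
Part III: S2 = 350910; m = 350910; squarings mod 1306: 115^1=115, 115^2=165, 115^4=1105, 115^8=1221, 115^16=695, 115^32=1111, 115^64=151, 115^128=599, 115^256=957, 115^512=343, 115^1024=109, 115^2048=127, 115^4096=457, 115^8192=1195, 115^16384=567, 115^32768=213, 115^65536=965, 115^131072=47, 115^262144=903; 115^350910 = 115^2 * 115^4 * 115^8 * 115^16 * 115^32 * 115^128 * 115^512 * 115^2048 * 115^4096 * 115^16384 * 115^65536 * 115^262144 = 1037 (mod 1306); answer 1037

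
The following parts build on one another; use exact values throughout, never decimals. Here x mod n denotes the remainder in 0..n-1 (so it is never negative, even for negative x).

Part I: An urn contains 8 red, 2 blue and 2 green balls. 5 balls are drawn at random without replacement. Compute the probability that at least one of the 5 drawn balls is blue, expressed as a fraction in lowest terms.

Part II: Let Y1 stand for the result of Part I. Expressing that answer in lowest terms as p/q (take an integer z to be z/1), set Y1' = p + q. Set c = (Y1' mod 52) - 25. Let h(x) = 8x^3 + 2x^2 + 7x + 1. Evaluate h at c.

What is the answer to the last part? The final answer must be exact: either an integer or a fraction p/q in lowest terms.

Part I: total draws C(12,5) = 792; complement C(10,5) = 252; favorable 792 - 252 = 540; P = 15/22; answer 15/22
Part II: Y1 = 15/22; threaded value p + q = 37; c = 12; 8*(12)^3 + 2*(12)^2 + 7*(12)^1 + 1 = (13824) + (288) + (84) + (1) = 14197; answer 14197

14197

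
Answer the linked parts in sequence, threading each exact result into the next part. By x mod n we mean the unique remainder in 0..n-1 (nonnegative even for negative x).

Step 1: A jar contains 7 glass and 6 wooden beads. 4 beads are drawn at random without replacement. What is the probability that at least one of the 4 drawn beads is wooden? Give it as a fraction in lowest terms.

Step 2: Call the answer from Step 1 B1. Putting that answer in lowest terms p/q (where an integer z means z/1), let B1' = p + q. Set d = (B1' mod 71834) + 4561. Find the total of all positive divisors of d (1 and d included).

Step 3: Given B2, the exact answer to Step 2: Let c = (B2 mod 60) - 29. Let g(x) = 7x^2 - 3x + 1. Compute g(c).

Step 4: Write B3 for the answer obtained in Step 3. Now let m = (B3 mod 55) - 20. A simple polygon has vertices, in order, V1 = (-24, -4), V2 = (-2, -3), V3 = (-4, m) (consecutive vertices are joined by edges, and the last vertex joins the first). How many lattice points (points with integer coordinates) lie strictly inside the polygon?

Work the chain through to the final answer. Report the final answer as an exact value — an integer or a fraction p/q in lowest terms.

130

Step 1: total draws C(13,4) = 715; complement C(7,4) = 35; favorable 715 - 35 = 680; P = 136/143; answer 136/143
Step 2: B1 = 136/143; threaded value p + q = 279; d = 4840; 4840 = 2^3 * 5 * 11^2; sigma = (1 + 2 + 4 + 8) * (1 + 5) * (1 + 11 + 121) = 15 * 6 * 133 = 11970; answer 11970
Step 3: B2 = 11970; c = 1; 7*(1)^2 - 3*(1)^1 + 1 = (7) + (-3) + (1) = 5; answer 5
Step 4: B3 = 5; m = -15; cross terms: (-24*-3 - -2*-4)=64, (-2*-15 - -4*-3)=18, (-4*-4 - -24*-15)=-344; twice the area = |-262| = 262; area = 131; boundary points = 1 + 2 + 1 = 4; strictly interior points = area - boundary/2 + 1 = 130; answer 130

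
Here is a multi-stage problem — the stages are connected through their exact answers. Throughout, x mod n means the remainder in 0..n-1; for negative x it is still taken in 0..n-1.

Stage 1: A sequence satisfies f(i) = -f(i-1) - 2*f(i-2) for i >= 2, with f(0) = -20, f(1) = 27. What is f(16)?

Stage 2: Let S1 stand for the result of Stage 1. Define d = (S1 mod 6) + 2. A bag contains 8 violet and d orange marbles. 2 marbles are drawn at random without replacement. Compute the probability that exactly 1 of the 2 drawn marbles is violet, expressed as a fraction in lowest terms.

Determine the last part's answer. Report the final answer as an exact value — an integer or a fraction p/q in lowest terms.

24/55

Stage 1: f(2) = -1*(27) - 2*(-20) = 13; iterating: f(2)=13, f(3)=-67, f(4)=41, f(5)=93, f(6)=-175, f(7)=-11, f(8)=361, f(9)=-339, f(10)=-383, f(11)=1061, f(12)=-295, f(13)=-1827, f(14)=2417, f(15)=1237, f(16)=-6071; answer -6071
Stage 2: S1 = -6071; d = 3; total draws C(11,2) = 55; favorable C(8,1)*C(3,1) = 24; P = 24/55; answer 24/55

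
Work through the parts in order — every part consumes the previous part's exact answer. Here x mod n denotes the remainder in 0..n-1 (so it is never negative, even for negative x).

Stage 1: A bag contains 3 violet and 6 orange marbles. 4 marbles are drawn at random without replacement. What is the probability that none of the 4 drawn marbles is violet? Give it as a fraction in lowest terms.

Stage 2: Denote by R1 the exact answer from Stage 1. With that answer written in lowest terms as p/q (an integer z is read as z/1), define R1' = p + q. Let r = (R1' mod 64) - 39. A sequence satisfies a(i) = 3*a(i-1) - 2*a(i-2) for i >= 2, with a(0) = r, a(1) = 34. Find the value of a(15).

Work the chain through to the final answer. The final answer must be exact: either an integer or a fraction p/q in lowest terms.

Stage 1: total draws C(9,4) = 126; favorable C(6,4) = 15; P = 5/42; answer 5/42
Stage 2: R1 = 5/42; threaded value p + q = 47; r = 8; a(2) = 3*(34) - 2*(8) = 86; iterating: a(2)=86, a(3)=190, a(4)=398, a(5)=814, a(6)=1646, a(7)=3310, a(8)=6638, a(9)=13294, a(10)=26606, a(11)=53230, a(12)=106478, a(13)=212974, a(14)=425966, a(15)=851950; answer 851950

851950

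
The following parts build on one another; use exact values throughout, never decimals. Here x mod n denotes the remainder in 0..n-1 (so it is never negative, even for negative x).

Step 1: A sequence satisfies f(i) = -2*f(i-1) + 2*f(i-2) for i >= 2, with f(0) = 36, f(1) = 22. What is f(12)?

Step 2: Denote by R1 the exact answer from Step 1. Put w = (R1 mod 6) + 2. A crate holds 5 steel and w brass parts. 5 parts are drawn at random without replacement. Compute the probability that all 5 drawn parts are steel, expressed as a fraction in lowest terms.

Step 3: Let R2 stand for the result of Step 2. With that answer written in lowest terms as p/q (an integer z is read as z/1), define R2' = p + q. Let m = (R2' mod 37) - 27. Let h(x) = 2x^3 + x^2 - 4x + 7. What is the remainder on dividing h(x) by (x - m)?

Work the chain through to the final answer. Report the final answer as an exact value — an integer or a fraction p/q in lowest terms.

Step 1: f(2) = -2*(22) + 2*(36) = 28; iterating: f(2)=28, f(3)=-12, f(4)=80, f(5)=-184, f(6)=528, f(7)=-1424, f(8)=3904, f(9)=-10656, f(10)=29120, f(11)=-79552, f(12)=217344; answer 217344
Step 2: R1 = 217344; w = 2; total draws C(7,5) = 21; favorable C(5,5) = 1; P = 1/21; answer 1/21
Step 3: R2 = 1/21; threaded value p + q = 22; m = -5; remainder = value at the root: 2*(-5)^3 + 1*(-5)^2 - 4*(-5)^1 + 7 = (-250) + (25) + (20) + (7) = -198; answer -198

-198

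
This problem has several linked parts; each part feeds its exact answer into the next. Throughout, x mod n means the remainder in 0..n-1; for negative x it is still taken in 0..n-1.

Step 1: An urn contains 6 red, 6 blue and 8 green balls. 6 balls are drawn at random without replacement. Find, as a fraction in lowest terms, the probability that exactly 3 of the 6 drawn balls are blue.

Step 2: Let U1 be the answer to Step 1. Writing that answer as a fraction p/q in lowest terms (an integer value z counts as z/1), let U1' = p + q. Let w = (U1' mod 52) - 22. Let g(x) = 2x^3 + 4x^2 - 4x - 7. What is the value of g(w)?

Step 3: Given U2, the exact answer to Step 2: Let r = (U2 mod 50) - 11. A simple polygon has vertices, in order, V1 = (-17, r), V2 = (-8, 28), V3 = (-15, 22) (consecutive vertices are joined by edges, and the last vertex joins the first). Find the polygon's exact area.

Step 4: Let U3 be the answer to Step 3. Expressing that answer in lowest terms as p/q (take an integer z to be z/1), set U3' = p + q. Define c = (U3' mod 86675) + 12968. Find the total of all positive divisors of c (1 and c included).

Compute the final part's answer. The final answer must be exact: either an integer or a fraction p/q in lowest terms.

37240

Step 1: total draws C(20,6) = 38760; favorable C(6,3)*C(14,3) = 7280; P = 182/969; answer 182/969
Step 2: U1 = 182/969; threaded value p + q = 1151; w = -15; 2*(-15)^3 + 4*(-15)^2 - 4*(-15)^1 - 7 = (-6750) + (900) + (60) + (-7) = -5797; answer -5797
Step 3: U2 = -5797; r = -8; cross terms: (-17*28 - -8*-8)=-540, (-8*22 - -15*28)=244, (-15*-8 - -17*22)=494; twice the area = |198| = 198; area = 99; answer 99
Step 4: U3 = 99; threaded value p + q = 100; c = 13068; 13068 = 2^2 * 3^3 * 11^2; sigma = (1 + 2 + 4) * (1 + 3 + 9 + 27) * (1 + 11 + 121) = 7 * 40 * 133 = 37240; answer 37240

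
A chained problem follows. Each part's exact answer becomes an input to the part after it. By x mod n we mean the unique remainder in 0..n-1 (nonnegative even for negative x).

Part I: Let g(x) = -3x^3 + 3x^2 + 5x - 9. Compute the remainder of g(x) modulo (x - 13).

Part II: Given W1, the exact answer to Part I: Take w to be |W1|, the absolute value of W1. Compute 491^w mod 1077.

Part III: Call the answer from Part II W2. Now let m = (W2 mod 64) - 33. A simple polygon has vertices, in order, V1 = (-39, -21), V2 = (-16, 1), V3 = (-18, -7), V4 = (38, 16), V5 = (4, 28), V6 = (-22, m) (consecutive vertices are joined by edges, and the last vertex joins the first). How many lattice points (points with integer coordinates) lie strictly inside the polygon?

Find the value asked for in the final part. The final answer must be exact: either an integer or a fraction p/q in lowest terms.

1246

Part I: remainder = value at the root: -3*(13)^3 + 3*(13)^2 + 5*(13)^1 - 9 = (-6591) + (507) + (65) + (-9) = -6028; answer -6028
Part II: W1 = -6028; w = 6028; squarings mod 1077: 491^1=491, 491^2=910, 491^4=964, 491^8=922, 491^16=331, 491^32=784, 491^64=766, 491^128=868, 491^256=601, 491^512=406, 491^1024=55, 491^2048=871, 491^4096=433; 491^6028 = 491^4 * 491^8 * 491^128 * 491^256 * 491^512 * 491^1024 * 491^4096 = 625 (mod 1077); answer 625
Part III: W2 = 625; m = 16; cross terms: (-39*1 - -16*-21)=-375, (-16*-7 - -18*1)=130, (-18*16 - 38*-7)=-22, (38*28 - 4*16)=1000, (4*16 - -22*28)=680, (-22*-21 - -39*16)=1086; twice the area = |2499| = 2499; area = 2499/2; boundary points = 1 + 2 + 1 + 2 + 2 + 1 = 9; strictly interior points = area - boundary/2 + 1 = 1246; answer 1246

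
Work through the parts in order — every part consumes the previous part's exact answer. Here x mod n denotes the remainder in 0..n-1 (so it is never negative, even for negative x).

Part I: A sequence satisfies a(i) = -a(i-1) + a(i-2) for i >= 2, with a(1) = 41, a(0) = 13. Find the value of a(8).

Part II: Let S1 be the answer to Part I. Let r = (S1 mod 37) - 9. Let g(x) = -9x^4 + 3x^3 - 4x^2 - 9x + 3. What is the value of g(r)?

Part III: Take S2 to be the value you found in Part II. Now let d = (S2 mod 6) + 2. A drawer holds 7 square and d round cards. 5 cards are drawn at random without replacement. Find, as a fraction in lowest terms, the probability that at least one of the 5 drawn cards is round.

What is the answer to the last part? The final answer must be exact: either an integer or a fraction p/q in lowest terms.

Part I: a(2) = -1*(41) + 1*(13) = -28; iterating: a(2)=-28, a(3)=69, a(4)=-97, a(5)=166, a(6)=-263, a(7)=429, a(8)=-692; answer -692
Part II: S1 = -692; r = 2; -9*(2)^4 + 3*(2)^3 - 4*(2)^2 - 9*(2)^1 + 3 = (-144) + (24) + (-16) + (-18) + (3) = -151; answer -151
Part III: S2 = -151; d = 7; total draws C(14,5) = 2002; complement C(7,5) = 21; favorable 2002 - 21 = 1981; P = 283/286; answer 283/286

283/286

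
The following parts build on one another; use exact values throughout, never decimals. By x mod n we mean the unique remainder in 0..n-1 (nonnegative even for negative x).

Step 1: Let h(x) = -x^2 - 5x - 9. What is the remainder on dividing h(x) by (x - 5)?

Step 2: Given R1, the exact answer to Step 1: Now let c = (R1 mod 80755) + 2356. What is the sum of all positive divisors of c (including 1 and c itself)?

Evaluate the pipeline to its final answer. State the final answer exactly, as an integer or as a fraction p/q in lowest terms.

Step 1: remainder = value at the root: -1*(5)^2 - 5*(5)^1 - 9 = (-25) + (-25) + (-9) = -59; answer -59
Step 2: R1 = -59; c = 83052; 83052 = 2^2 * 3^3 * 769; sigma = (1 + 2 + 4) * (1 + 3 + 9 + 27) * (1 + 769) = 7 * 40 * 770 = 215600; answer 215600

215600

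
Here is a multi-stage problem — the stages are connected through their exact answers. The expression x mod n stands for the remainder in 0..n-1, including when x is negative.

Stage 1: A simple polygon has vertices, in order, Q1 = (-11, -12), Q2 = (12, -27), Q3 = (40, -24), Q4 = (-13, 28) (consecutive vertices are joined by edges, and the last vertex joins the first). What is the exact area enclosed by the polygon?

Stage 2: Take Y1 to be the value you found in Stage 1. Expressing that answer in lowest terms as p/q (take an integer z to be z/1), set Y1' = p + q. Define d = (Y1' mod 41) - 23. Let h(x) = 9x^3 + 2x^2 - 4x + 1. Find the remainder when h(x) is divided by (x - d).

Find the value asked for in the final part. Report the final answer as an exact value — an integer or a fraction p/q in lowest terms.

Stage 1: cross terms: (-11*-27 - 12*-12)=441, (12*-24 - 40*-27)=792, (40*28 - -13*-24)=808, (-13*-12 - -11*28)=464; twice the area = |2505| = 2505; area = 2505/2; answer 2505/2
Stage 2: Y1 = 2505/2; threaded value p + q = 2507; d = -17; remainder = value at the root: 9*(-17)^3 + 2*(-17)^2 - 4*(-17)^1 + 1 = (-44217) + (578) + (68) + (1) = -43570; answer -43570

-43570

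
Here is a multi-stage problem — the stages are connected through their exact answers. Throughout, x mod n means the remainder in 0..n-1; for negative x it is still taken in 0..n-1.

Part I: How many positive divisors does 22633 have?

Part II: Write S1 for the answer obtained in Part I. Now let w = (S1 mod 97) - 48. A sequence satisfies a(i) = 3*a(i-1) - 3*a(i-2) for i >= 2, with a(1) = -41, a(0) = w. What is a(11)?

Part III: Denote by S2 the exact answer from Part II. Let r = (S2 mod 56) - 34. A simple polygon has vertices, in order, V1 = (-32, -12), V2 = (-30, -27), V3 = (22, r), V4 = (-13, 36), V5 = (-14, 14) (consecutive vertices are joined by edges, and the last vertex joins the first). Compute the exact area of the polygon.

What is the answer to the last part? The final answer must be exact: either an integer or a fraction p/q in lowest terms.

Part I: 22633 = 13 * 1741; number of divisors = (1+1) * (1+1) = 4; answer 4
Part II: S1 = 4; w = -44; a(2) = 3*(-41) - 3*(-44) = 9; iterating: a(2)=9, a(3)=150, a(4)=423, a(5)=819, a(6)=1188, a(7)=1107, a(8)=-243, a(9)=-4050, a(10)=-11421, a(11)=-22113; answer -22113
Part III: S2 = -22113; r = -27; cross terms: (-32*-27 - -30*-12)=504, (-30*-27 - 22*-27)=1404, (22*36 - -13*-27)=441, (-13*14 - -14*36)=322, (-14*-12 - -32*14)=616; twice the area = |3287| = 3287; area = 3287/2; answer 3287/2

3287/2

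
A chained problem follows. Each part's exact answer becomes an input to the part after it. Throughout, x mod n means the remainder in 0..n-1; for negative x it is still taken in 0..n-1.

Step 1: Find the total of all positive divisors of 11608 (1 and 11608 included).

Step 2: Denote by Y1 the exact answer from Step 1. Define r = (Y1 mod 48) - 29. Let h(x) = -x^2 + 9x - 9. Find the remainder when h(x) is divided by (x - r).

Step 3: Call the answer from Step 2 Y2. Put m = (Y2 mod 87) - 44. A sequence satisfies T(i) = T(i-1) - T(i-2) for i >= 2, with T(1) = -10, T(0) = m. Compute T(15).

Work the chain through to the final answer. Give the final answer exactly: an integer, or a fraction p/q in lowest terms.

Step 1: 11608 = 2^3 * 1451; sigma = (1 + 2 + 4 + 8) * (1 + 1451) = 15 * 1452 = 21780; answer 21780
Step 2: Y1 = 21780; r = 7; remainder = value at the root: -1*(7)^2 + 9*(7)^1 - 9 = (-49) + (63) + (-9) = 5; answer 5
Step 3: Y2 = 5; m = -39; T(2) = 1*(-10) - 1*(-39) = 29; iterating: T(2)=29, T(3)=39, T(4)=10, T(5)=-29, T(6)=-39, T(7)=-10, T(8)=29, T(9)=39, T(10)=10, T(11)=-29, T(12)=-39, T(13)=-10, T(14)=29, T(15)=39; answer 39

39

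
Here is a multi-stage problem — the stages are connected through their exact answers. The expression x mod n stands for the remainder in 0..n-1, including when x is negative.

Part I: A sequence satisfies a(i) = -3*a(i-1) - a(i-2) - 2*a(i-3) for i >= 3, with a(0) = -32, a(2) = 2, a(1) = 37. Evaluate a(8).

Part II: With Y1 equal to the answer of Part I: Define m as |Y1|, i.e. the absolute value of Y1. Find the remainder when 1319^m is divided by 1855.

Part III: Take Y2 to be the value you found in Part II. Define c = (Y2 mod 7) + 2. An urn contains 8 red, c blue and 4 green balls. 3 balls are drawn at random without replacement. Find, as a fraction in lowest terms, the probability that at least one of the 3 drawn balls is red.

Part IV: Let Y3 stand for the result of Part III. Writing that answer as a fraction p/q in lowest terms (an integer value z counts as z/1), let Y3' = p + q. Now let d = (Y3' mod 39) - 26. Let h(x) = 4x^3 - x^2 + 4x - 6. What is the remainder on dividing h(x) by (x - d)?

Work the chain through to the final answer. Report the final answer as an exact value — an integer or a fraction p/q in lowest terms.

Part I: a(3) = -3*(2) - 1*(37) - 2*(-32) = 21; iterating: a(3)=21, a(4)=-139, a(5)=392, a(6)=-1079, a(7)=3123, a(8)=-9074; answer -9074
Part II: Y1 = -9074; m = 9074; squarings mod 1855: 1319^1=1319, 1319^2=1626, 1319^4=501, 1319^8=576, 1319^16=1586, 1319^32=16, 1319^64=256, 1319^128=611, 1319^256=466, 1319^512=121, 1319^1024=1656, 1319^2048=646, 1319^4096=1796, 1319^8192=1626; 1319^9074 = 1319^2 * 1319^16 * 1319^32 * 1319^64 * 1319^256 * 1319^512 * 1319^8192 = 1591 (mod 1855); answer 1591
Part III: Y2 = 1591; c = 4; total draws C(16,3) = 560; complement C(8,3) = 56; favorable 560 - 56 = 504; P = 9/10; answer 9/10
Part IV: Y3 = 9/10; threaded value p + q = 19; d = -7; remainder = value at the root: 4*(-7)^3 - 1*(-7)^2 + 4*(-7)^1 - 6 = (-1372) + (-49) + (-28) + (-6) = -1455; answer -1455

-1455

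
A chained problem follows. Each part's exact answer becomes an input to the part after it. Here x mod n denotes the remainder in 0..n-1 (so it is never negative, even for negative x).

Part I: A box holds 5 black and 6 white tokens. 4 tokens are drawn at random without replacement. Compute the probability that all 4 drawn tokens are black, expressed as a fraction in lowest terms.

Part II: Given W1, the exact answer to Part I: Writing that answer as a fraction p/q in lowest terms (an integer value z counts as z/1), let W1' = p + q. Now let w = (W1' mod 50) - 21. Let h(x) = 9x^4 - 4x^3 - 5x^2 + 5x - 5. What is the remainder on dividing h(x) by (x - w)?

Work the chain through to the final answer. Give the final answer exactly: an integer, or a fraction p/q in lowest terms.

2455

Part I: total draws C(11,4) = 330; favorable C(5,4) = 5; P = 1/66; answer 1/66
Part II: W1 = 1/66; threaded value p + q = 67; w = -4; remainder = value at the root: 9*(-4)^4 - 4*(-4)^3 - 5*(-4)^2 + 5*(-4)^1 - 5 = (2304) + (256) + (-80) + (-20) + (-5) = 2455; answer 2455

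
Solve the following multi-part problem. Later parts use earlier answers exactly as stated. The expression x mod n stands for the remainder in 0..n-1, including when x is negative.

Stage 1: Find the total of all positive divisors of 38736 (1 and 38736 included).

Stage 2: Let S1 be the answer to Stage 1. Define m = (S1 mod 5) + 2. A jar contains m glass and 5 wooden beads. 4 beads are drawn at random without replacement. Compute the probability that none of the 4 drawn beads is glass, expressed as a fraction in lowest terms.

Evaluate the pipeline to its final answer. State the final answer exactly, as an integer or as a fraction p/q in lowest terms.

Stage 1: 38736 = 2^4 * 3^2 * 269; sigma = (1 + 2 + 4 + 8 + 16) * (1 + 3 + 9) * (1 + 269) = 31 * 13 * 270 = 108810; answer 108810
Stage 2: S1 = 108810; m = 2; total draws C(7,4) = 35; favorable C(5,4) = 5; P = 1/7; answer 1/7

1/7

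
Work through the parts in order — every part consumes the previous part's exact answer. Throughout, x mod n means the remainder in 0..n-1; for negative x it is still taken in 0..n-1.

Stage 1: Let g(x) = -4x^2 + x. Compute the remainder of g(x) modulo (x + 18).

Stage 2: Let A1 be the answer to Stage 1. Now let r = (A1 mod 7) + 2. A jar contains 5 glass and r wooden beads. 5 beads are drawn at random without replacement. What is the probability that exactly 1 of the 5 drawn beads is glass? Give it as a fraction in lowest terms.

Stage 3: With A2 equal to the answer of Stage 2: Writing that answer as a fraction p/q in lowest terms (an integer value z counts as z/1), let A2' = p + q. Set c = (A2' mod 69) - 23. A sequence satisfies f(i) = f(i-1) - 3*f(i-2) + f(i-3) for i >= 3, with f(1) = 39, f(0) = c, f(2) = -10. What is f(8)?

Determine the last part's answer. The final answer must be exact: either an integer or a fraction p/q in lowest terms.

Stage 1: remainder = value at the root: -4*(-18)^2 + 1*(-18)^1 = (-1296) + (-18) = -1314; answer -1314
Stage 2: A1 = -1314; r = 4; total draws C(9,5) = 126; favorable C(5,1)*C(4,4) = 5; P = 5/126; answer 5/126
Stage 3: A2 = 5/126; threaded value p + q = 131; c = 39; f(3) = 1*(-10) - 3*(39) + 1*(39) = -88; iterating: f(3)=-88, f(4)=-19, f(5)=235, f(6)=204, f(7)=-520, f(8)=-897; answer -897

-897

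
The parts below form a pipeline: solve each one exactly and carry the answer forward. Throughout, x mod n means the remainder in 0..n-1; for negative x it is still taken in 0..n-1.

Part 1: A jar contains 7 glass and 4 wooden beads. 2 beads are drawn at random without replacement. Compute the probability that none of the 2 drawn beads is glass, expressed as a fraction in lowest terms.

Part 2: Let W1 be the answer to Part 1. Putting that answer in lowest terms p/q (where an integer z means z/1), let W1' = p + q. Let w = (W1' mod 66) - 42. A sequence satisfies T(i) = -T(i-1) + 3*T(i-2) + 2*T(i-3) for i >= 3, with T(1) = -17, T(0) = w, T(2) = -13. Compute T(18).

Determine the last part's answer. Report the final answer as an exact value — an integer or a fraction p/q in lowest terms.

Part 1: total draws C(11,2) = 55; favorable C(4,2) = 6; P = 6/55; answer 6/55
Part 2: W1 = 6/55; threaded value p + q = 61; w = 19; T(3) = -1*(-13) + 3*(-17) + 2*(19) = 0; iterating: T(3)=0, T(4)=-73, T(5)=47, T(6)=-266, T(7)=261, T(8)=-965, T(9)=1216, T(10)=-3589, T(11)=5307, T(12)=-13642, T(13)=22385, T(14)=-52697, T(15)=92568, T(16)=-205889, T(17)=378199, T(18)=-810730; answer -810730

-810730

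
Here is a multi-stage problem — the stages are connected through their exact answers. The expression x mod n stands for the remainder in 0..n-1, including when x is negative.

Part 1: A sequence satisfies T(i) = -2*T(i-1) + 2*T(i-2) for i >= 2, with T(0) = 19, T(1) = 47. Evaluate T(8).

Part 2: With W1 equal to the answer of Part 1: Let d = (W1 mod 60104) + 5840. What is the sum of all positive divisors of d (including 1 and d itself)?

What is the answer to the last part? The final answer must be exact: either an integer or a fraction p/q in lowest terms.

73500

Part 1: T(2) = -2*(47) + 2*(19) = -56; iterating: T(2)=-56, T(3)=206, T(4)=-524, T(5)=1460, T(6)=-3968, T(7)=10856, T(8)=-29648; answer -29648
Part 2: W1 = -29648; d = 36296; 36296 = 2^3 * 13 * 349; sigma = (1 + 2 + 4 + 8) * (1 + 13) * (1 + 349) = 15 * 14 * 350 = 73500; answer 73500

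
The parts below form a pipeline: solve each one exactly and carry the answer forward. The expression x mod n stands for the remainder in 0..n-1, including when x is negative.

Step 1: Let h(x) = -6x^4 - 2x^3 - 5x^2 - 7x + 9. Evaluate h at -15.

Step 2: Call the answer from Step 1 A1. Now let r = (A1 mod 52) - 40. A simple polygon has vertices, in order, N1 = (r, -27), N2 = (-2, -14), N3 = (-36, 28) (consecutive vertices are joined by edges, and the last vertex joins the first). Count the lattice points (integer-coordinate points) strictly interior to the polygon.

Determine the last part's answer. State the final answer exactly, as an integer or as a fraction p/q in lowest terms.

Step 1: -6*(-15)^4 - 2*(-15)^3 - 5*(-15)^2 - 7*(-15)^1 + 9 = (-303750) + (6750) + (-1125) + (105) + (9) = -298011; answer -298011
Step 2: A1 = -298011; r = -39; cross terms: (-39*-14 - -2*-27)=492, (-2*28 - -36*-14)=-560, (-36*-27 - -39*28)=2064; twice the area = |1996| = 1996; area = 998; boundary points = 1 + 2 + 1 = 4; strictly interior points = area - boundary/2 + 1 = 997; answer 997

997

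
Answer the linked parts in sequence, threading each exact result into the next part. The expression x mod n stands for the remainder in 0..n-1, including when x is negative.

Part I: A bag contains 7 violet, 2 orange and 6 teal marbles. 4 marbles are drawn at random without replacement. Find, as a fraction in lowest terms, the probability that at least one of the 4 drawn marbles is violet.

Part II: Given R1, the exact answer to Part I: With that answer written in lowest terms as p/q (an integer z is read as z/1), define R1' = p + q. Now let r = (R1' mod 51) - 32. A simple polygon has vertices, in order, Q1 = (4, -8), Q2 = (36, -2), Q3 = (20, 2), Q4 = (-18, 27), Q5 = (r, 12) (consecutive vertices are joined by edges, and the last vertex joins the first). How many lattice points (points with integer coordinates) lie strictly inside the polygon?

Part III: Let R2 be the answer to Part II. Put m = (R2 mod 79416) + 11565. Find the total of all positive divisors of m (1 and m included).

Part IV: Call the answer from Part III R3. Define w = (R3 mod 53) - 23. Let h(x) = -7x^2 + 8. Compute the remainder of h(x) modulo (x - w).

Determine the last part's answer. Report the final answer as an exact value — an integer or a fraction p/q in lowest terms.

-335

Part I: total draws C(15,4) = 1365; complement C(8,4) = 70; favorable 1365 - 70 = 1295; P = 37/39; answer 37/39
Part II: R1 = 37/39; threaded value p + q = 76; r = -7; cross terms: (4*-2 - 36*-8)=280, (36*2 - 20*-2)=112, (20*27 - -18*2)=576, (-18*12 - -7*27)=-27, (-7*-8 - 4*12)=8; twice the area = |949| = 949; area = 949/2; boundary points = 2 + 4 + 1 + 1 + 1 = 9; strictly interior points = area - boundary/2 + 1 = 471; answer 471
Part III: R2 = 471; m = 12036; 12036 = 2^2 * 3 * 17 * 59; sigma = (1 + 2 + 4) * (1 + 3) * (1 + 17) * (1 + 59) = 7 * 4 * 18 * 60 = 30240; answer 30240
Part IV: R3 = 30240; w = 7; remainder = value at the root: -7*(7)^2 + 8 = (-343) + (8) = -335; answer -335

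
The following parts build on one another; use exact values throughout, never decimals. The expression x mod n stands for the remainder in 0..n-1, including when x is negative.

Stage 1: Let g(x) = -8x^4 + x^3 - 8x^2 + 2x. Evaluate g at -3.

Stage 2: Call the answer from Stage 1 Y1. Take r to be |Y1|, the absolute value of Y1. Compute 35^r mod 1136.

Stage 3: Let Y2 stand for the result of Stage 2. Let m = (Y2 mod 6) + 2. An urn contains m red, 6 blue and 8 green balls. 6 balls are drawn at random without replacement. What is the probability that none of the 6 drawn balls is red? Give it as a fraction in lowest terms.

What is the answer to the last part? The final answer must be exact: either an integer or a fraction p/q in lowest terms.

Stage 1: -8*(-3)^4 + 1*(-3)^3 - 8*(-3)^2 + 2*(-3)^1 = (-648) + (-27) + (-72) + (-6) = -753; answer -753
Stage 2: Y1 = -753; r = 753; squarings mod 1136: 35^1=35, 35^2=89, 35^4=1105, 35^8=961, 35^16=1089, 35^32=1073, 35^64=561, 35^128=49, 35^256=129, 35^512=737; 35^753 = 35^1 * 35^16 * 35^32 * 35^64 * 35^128 * 35^512 = 1059 (mod 1136); answer 1059
Stage 3: Y2 = 1059; m = 5; total draws C(19,6) = 27132; favorable C(14,6) = 3003; P = 143/1292; answer 143/1292

143/1292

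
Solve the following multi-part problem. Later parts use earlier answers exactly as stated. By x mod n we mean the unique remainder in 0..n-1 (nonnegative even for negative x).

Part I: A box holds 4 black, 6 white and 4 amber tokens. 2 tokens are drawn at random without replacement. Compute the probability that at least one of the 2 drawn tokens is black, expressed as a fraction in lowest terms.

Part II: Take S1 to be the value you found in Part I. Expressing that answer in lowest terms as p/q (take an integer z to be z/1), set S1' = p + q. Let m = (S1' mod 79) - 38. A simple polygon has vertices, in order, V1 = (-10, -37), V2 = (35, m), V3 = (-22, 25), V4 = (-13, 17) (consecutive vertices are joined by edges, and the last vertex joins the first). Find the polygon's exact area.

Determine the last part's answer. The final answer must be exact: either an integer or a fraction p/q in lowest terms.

1506

Part I: total draws C(14,2) = 91; complement C(10,2) = 45; favorable 91 - 45 = 46; P = 46/91; answer 46/91
Part II: S1 = 46/91; threaded value p + q = 137; m = 20; cross terms: (-10*20 - 35*-37)=1095, (35*25 - -22*20)=1315, (-22*17 - -13*25)=-49, (-13*-37 - -10*17)=651; twice the area = |3012| = 3012; area = 1506; answer 1506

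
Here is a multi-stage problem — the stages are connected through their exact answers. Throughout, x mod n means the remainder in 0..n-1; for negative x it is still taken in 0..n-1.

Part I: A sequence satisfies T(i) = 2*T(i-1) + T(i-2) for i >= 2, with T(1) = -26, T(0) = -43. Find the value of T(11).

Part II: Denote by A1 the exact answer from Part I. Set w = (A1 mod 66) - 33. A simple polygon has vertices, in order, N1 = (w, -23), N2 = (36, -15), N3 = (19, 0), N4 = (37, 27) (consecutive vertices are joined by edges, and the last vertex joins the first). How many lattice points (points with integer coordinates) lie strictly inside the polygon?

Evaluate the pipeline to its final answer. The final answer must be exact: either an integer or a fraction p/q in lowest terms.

949

Part I: T(2) = 2*(-26) + 1*(-43) = -95; iterating: T(2)=-95, T(3)=-216, T(4)=-527, T(5)=-1270, T(6)=-3067, T(7)=-7404, T(8)=-17875, T(9)=-43154, T(10)=-104183, T(11)=-251520; answer -251520
Part II: A1 = -251520; w = -27; cross terms: (-27*-15 - 36*-23)=1233, (36*0 - 19*-15)=285, (19*27 - 37*0)=513, (37*-23 - -27*27)=-122; twice the area = |1909| = 1909; area = 1909/2; boundary points = 1 + 1 + 9 + 2 = 13; strictly interior points = area - boundary/2 + 1 = 949; answer 949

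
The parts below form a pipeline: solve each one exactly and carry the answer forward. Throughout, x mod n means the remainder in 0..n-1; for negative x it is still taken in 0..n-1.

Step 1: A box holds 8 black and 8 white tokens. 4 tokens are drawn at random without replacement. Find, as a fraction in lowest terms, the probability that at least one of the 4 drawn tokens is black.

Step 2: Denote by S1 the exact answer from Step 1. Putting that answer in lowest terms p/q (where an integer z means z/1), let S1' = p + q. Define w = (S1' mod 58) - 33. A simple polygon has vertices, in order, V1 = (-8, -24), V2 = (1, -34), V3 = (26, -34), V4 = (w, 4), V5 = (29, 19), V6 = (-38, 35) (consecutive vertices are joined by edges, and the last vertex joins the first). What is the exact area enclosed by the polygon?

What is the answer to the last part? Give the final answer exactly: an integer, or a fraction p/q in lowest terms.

5017/2

Step 1: total draws C(16,4) = 1820; complement C(8,4) = 70; favorable 1820 - 70 = 1750; P = 25/26; answer 25/26
Step 2: S1 = 25/26; threaded value p + q = 51; w = 18; cross terms: (-8*-34 - 1*-24)=296, (1*-34 - 26*-34)=850, (26*4 - 18*-34)=716, (18*19 - 29*4)=226, (29*35 - -38*19)=1737, (-38*-24 - -8*35)=1192; twice the area = |5017| = 5017; area = 5017/2; answer 5017/2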